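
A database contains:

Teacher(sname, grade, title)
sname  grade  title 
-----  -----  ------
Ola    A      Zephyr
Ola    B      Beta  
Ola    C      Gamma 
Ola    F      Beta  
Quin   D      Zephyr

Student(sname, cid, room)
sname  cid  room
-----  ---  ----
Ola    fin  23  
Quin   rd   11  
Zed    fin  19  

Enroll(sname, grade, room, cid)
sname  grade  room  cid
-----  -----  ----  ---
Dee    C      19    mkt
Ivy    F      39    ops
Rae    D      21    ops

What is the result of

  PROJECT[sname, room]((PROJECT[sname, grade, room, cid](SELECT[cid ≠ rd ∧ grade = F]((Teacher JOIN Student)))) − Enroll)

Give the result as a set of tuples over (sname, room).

{(Ola, 23)}

Teacher ⋈ Student (natural join on sname): {(Ola, A, Zephyr, fin, 23), (Ola, B, Beta, fin, 23), (Ola, C, Gamma, fin, 23), (Ola, F, Beta, fin, 23), (Quin, D, Zephyr, rd, 11)}
Apply σ_{cid ≠ rd ∧ grade = F}; surviving tuples: {(Ola, F, Beta, fin, 23)}
Projecting to sname, grade, room, cid: {(Ola, F, 23, fin)}
Difference: {(Ola, F, 23, fin)} with {(Dee, C, 19, mkt), (Ivy, F, 39, ops), (Rae, D, 21, ops)} → {(Ola, F, 23, fin)}
Projecting to sname, room: {(Ola, 23)}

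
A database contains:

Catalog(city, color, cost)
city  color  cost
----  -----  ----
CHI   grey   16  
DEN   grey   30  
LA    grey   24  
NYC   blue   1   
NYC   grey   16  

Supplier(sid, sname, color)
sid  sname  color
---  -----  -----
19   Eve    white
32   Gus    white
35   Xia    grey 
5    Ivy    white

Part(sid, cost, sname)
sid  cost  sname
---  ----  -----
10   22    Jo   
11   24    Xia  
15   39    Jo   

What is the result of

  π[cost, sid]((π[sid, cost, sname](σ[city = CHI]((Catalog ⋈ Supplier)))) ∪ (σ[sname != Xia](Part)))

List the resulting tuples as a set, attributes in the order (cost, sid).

Joining Catalog and Supplier on color yields {(CHI, grey, 16, 35, Xia), (DEN, grey, 30, 35, Xia), (LA, grey, 24, 35, Xia), (NYC, grey, 16, 35, Xia)}.
Filtering on city = CHI leaves {(CHI, grey, 16, 35, Xia)}.
π[sid, cost, sname]: project onto (sid, cost, sname) → {(35, 16, Xia)}
Filtering on sname != Xia leaves {(10, 22, Jo), (15, 39, Jo)}.
Union: {(35, 16, Xia)} with {(10, 22, Jo), (15, 39, Jo)} → {(10, 22, Jo), (15, 39, Jo), (35, 16, Xia)}
π[cost, sid]: project onto (cost, sid) → {(16, 35), (22, 10), (39, 15)}

{(16, 35), (22, 10), (39, 15)}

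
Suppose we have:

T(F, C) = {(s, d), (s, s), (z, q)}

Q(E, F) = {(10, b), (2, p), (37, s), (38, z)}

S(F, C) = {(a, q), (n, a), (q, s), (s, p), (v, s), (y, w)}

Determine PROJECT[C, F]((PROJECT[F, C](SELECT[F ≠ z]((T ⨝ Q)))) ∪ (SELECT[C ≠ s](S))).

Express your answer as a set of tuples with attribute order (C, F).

T ⋈ Q (natural join on F): {(s, d, 37), (s, s, 37), (z, q, 38)}
σ[F ≠ z]: keep tuples satisfying F ≠ z → {(s, d, 37), (s, s, 37)}
π[F, C]: project onto (F, C) → {(s, d), (s, s)}
σ[C ≠ s]: keep tuples satisfying C ≠ s → {(a, q), (n, a), (s, p), (y, w)}
Set union of the two operands is {(a, q), (n, a), (s, d), (s, p), (s, s), (y, w)}.
π[C, F]: project onto (C, F) → {(a, n), (d, s), (p, s), (q, a), (s, s), (w, y)}

{(a, n), (d, s), (p, s), (q, a), (s, s), (w, y)}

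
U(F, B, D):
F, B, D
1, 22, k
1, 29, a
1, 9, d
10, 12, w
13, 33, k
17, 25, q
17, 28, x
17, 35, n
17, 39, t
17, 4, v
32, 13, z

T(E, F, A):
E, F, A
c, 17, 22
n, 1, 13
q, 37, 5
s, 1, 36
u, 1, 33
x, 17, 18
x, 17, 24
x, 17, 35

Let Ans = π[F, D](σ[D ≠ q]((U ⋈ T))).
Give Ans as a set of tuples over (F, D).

{(1, a), (1, d), (1, k), (17, n), (17, t), (17, v), (17, x)}

Joining U and T on F yields {(1, 22, k, n, 13), (1, 22, k, s, 36), (1, 22, k, u, 33), (1, 29, a, n, 13), (1, 29, a, s, 36), (1, 29, a, u, 33), (1, 9, d, n, 13), (1, 9, d, s, 36), (1, 9, d, u, 33), (17, 25, q, c, 22), (17, 25, q, x, 18), (17, 25, q, x, 24), (17, 25, q, x, 35), (17, 28, x, c, 22), (17, 28, x, x, 18), (17, 28, x, x, 24), (17, 28, x, x, 35), (17, 35, n, c, 22), (17, 35, n, x, 18), (17, 35, n, x, 24), (17, 35, n, x, 35), (17, 39, t, c, 22), (17, 39, t, x, 18), (17, 39, t, x, 24), (17, 39, t, x, 35), (17, 4, v, c, 22), (17, 4, v, x, 18), (17, 4, v, x, 24), (17, 4, v, x, 35)}.
Apply σ_{D ≠ q}; surviving tuples: {(1, 22, k, n, 13), (1, 22, k, s, 36), (1, 22, k, u, 33), (1, 29, a, n, 13), (1, 29, a, s, 36), (1, 29, a, u, 33), (1, 9, d, n, 13), (1, 9, d, s, 36), (1, 9, d, u, 33), (17, 28, x, c, 22), (17, 28, x, x, 18), (17, 28, x, x, 24), (17, 28, x, x, 35), (17, 35, n, c, 22), (17, 35, n, x, 18), (17, 35, n, x, 24), (17, 35, n, x, 35), (17, 39, t, c, 22), (17, 39, t, x, 18), (17, 39, t, x, 24), (17, 39, t, x, 35), (17, 4, v, c, 22), (17, 4, v, x, 18), (17, 4, v, x, 24), (17, 4, v, x, 35)}
Keep only column(s) F, D (18 duplicate(s) eliminated): {(1, a), (1, d), (1, k), (17, n), (17, t), (17, v), (17, x)}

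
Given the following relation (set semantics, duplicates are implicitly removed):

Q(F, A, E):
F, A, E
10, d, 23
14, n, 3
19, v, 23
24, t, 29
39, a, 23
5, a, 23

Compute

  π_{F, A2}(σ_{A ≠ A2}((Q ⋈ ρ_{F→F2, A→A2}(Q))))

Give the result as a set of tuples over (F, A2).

{(10, a), (10, v), (19, a), (19, d), (39, d), (39, v), (5, d), (5, v)}

ρ[F→F2, A→A2]: schema becomes (F2, A2, E); tuples unchanged.
Natural join on E: {(10, d, 23, 10, d), (10, d, 23, 19, v), (10, d, 23, 39, a), (10, d, 23, 5, a), (14, n, 3, 14, n), (19, v, 23, 10, d), (19, v, 23, 19, v), (19, v, 23, 39, a), (19, v, 23, 5, a), (24, t, 29, 24, t), (39, a, 23, 10, d), (39, a, 23, 19, v), (39, a, 23, 39, a), (39, a, 23, 5, a), (5, a, 23, 10, d), (5, a, 23, 19, v), (5, a, 23, 39, a), (5, a, 23, 5, a)}
Filtering on A ≠ A2 leaves {(10, d, 23, 19, v), (10, d, 23, 39, a), (10, d, 23, 5, a), (19, v, 23, 10, d), (19, v, 23, 39, a), (19, v, 23, 5, a), (39, a, 23, 10, d), (39, a, 23, 19, v), (5, a, 23, 10, d), (5, a, 23, 19, v)}.
Keep only column(s) F, A2 (2 duplicate(s) eliminated): {(10, a), (10, v), (19, a), (19, d), (39, d), (39, v), (5, d), (5, v)}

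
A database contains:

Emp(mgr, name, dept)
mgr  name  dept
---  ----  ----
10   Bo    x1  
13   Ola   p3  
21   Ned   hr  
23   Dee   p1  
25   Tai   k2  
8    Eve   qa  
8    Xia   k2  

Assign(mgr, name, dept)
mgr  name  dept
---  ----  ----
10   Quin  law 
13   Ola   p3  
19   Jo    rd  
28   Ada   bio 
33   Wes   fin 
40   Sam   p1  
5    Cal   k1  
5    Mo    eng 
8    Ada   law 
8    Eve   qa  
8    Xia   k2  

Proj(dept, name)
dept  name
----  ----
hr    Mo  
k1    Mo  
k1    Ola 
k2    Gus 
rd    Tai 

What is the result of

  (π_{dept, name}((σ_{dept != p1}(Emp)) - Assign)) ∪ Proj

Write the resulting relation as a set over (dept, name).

{(hr, Mo), (hr, Ned), (k1, Mo), (k1, Ola), (k2, Gus), (k2, Tai), (rd, Tai), (x1, Bo)}

Filtering on dept != p1 leaves {(10, Bo, x1), (13, Ola, p3), (21, Ned, hr), (25, Tai, k2), (8, Eve, qa), (8, Xia, k2)}.
Set difference of the two operands is {(10, Bo, x1), (21, Ned, hr), (25, Tai, k2)}.
Keep only column(s) dept, name: {(hr, Ned), (k2, Tai), (x1, Bo)}
Set union of the two operands is {(hr, Mo), (hr, Ned), (k1, Mo), (k1, Ola), (k2, Gus), (k2, Tai), (rd, Tai), (x1, Bo)}.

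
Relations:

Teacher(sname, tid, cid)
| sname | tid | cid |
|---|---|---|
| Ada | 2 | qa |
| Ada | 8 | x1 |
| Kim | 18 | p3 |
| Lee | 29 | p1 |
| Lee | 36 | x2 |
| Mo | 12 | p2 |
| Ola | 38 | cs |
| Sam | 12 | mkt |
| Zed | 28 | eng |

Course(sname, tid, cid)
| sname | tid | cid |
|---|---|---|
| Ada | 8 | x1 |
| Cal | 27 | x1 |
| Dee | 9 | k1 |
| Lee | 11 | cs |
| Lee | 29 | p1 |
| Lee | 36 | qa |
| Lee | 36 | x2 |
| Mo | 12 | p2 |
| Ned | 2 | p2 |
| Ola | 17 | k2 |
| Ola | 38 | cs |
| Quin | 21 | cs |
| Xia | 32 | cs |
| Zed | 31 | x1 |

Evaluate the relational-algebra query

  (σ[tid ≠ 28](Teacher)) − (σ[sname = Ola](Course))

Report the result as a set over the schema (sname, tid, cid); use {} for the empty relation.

{(Ada, 2, qa), (Ada, 8, x1), (Kim, 18, p3), (Lee, 29, p1), (Lee, 36, x2), (Mo, 12, p2), (Sam, 12, mkt)}

Filtering on tid ≠ 28 leaves {(Ada, 2, qa), (Ada, 8, x1), (Kim, 18, p3), (Lee, 29, p1), (Lee, 36, x2), (Mo, 12, p2), (Ola, 38, cs), (Sam, 12, mkt)}.
Filtering on sname = Ola leaves {(Ola, 17, k2), (Ola, 38, cs)}.
Difference: {(Ada, 2, qa), (Ada, 8, x1), (Kim, 18, p3), (Lee, 29, p1), (Lee, 36, x2), (Mo, 12, p2), (Ola, 38, cs), (Sam, 12, mkt)} with {(Ola, 17, k2), (Ola, 38, cs)} → {(Ada, 2, qa), (Ada, 8, x1), (Kim, 18, p3), (Lee, 29, p1), (Lee, 36, x2), (Mo, 12, p2), (Sam, 12, mkt)}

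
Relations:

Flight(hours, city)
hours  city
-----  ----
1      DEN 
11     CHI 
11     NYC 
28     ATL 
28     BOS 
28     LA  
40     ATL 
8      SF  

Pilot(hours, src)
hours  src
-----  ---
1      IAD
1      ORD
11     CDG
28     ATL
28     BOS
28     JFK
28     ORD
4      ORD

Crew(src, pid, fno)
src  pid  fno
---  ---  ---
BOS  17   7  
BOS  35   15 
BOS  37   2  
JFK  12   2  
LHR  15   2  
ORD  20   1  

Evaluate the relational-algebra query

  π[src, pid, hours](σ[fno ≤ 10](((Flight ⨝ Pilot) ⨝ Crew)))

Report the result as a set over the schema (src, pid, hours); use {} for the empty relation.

{(BOS, 17, 28), (BOS, 37, 28), (JFK, 12, 28), (ORD, 20, 1), (ORD, 20, 28)}

Joining Flight and Pilot on hours yields {(1, DEN, IAD), (1, DEN, ORD), (11, CHI, CDG), (11, NYC, CDG), (28, ATL, ATL), (28, ATL, BOS), (28, ATL, JFK), (28, ATL, ORD), (28, BOS, ATL), (28, BOS, BOS), (28, BOS, JFK), (28, BOS, ORD), (28, LA, ATL), (28, LA, BOS), (28, LA, JFK), (28, LA, ORD)}.
Joining (Flight ⨝ Pilot) and Crew on src yields {(1, DEN, ORD, 20, 1), (28, ATL, BOS, 17, 7), (28, ATL, BOS, 35, 15), (28, ATL, BOS, 37, 2), (28, ATL, JFK, 12, 2), (28, ATL, ORD, 20, 1), (28, BOS, BOS, 17, 7), (28, BOS, BOS, 35, 15), (28, BOS, BOS, 37, 2), (28, BOS, JFK, 12, 2), (28, BOS, ORD, 20, 1), (28, LA, BOS, 17, 7), (28, LA, BOS, 35, 15), (28, LA, BOS, 37, 2), (28, LA, JFK, 12, 2), (28, LA, ORD, 20, 1)}.
Filtering on fno ≤ 10 leaves {(1, DEN, ORD, 20, 1), (28, ATL, BOS, 17, 7), (28, ATL, BOS, 37, 2), (28, ATL, JFK, 12, 2), (28, ATL, ORD, 20, 1), (28, BOS, BOS, 17, 7), (28, BOS, BOS, 37, 2), (28, BOS, JFK, 12, 2), (28, BOS, ORD, 20, 1), (28, LA, BOS, 17, 7), (28, LA, BOS, 37, 2), (28, LA, JFK, 12, 2), (28, LA, ORD, 20, 1)}.
π[src, pid, hours]: project onto (src, pid, hours) (8 duplicate(s) eliminated) → {(BOS, 17, 28), (BOS, 37, 28), (JFK, 12, 28), (ORD, 20, 1), (ORD, 20, 28)}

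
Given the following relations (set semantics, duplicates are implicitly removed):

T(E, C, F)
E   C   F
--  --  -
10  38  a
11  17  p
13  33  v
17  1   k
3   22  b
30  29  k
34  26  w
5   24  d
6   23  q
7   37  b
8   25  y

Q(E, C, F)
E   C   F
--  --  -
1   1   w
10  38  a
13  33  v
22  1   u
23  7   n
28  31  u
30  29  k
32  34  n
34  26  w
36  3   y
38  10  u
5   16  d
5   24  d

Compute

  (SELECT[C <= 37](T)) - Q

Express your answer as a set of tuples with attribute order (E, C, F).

{(11, 17, p), (17, 1, k), (3, 22, b), (6, 23, q), (7, 37, b), (8, 25, y)}

Selection C <= 37: {(11, 17, p), (13, 33, v), (17, 1, k), (3, 22, b), (30, 29, k), (34, 26, w), (5, 24, d), (6, 23, q), (7, 37, b), (8, 25, y)}
Set difference of the two operands is {(11, 17, p), (17, 1, k), (3, 22, b), (6, 23, q), (7, 37, b), (8, 25, y)}.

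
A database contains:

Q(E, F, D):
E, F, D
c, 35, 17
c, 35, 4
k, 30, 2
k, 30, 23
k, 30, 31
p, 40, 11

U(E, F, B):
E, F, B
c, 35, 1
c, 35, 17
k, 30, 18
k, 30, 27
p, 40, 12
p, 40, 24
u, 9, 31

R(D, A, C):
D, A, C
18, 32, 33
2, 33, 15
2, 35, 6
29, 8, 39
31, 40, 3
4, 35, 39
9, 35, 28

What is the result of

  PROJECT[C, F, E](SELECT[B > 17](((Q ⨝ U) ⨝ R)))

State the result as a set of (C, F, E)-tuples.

{(15, 30, k), (3, 30, k), (6, 30, k)}

Joining Q and U on E, F yields {(c, 35, 17, 1), (c, 35, 17, 17), (c, 35, 4, 1), (c, 35, 4, 17), (k, 30, 2, 18), (k, 30, 2, 27), (k, 30, 23, 18), (k, 30, 23, 27), (k, 30, 31, 18), (k, 30, 31, 27), (p, 40, 11, 12), (p, 40, 11, 24)}.
Joining (Q ⨝ U) and R on D yields {(c, 35, 4, 1, 35, 39), (c, 35, 4, 17, 35, 39), (k, 30, 2, 18, 33, 15), (k, 30, 2, 18, 35, 6), (k, 30, 2, 27, 33, 15), (k, 30, 2, 27, 35, 6), (k, 30, 31, 18, 40, 3), (k, 30, 31, 27, 40, 3)}.
Apply σ_{B > 17}; surviving tuples: {(k, 30, 2, 18, 33, 15), (k, 30, 2, 18, 35, 6), (k, 30, 2, 27, 33, 15), (k, 30, 2, 27, 35, 6), (k, 30, 31, 18, 40, 3), (k, 30, 31, 27, 40, 3)}
Keep only column(s) C, F, E (3 duplicate(s) eliminated): {(15, 30, k), (3, 30, k), (6, 30, k)}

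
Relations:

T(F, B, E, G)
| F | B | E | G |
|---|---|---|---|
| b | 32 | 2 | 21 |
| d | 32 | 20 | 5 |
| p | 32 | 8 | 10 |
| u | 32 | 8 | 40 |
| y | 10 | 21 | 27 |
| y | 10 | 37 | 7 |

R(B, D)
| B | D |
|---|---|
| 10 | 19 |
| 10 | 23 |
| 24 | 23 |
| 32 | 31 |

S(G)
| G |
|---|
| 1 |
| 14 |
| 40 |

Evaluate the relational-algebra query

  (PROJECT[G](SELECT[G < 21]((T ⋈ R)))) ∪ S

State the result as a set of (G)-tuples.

{1, 10, 14, 40, 5, 7}

Natural join on B: {(b, 32, 2, 21, 31), (d, 32, 20, 5, 31), (p, 32, 8, 10, 31), (u, 32, 8, 40, 31), (y, 10, 21, 27, 19), (y, 10, 21, 27, 23), (y, 10, 37, 7, 19), (y, 10, 37, 7, 23)}
Selection G < 21: {(d, 32, 20, 5, 31), (p, 32, 8, 10, 31), (y, 10, 37, 7, 19), (y, 10, 37, 7, 23)}
Projecting to G (1 duplicate(s) eliminated): {10, 5, 7}
Set union of the two operands is {1, 10, 14, 40, 5, 7}.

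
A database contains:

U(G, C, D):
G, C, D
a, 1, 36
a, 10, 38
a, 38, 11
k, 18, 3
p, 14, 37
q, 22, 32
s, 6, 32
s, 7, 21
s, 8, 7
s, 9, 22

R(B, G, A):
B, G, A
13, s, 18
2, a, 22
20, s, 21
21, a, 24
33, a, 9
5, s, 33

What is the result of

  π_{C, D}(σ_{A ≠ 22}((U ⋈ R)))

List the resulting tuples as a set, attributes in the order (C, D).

U ⋈ R (natural join on G): {(a, 1, 36, 2, 22), (a, 1, 36, 21, 24), (a, 1, 36, 33, 9), (a, 10, 38, 2, 22), (a, 10, 38, 21, 24), (a, 10, 38, 33, 9), (a, 38, 11, 2, 22), (a, 38, 11, 21, 24), (a, 38, 11, 33, 9), (s, 6, 32, 13, 18), (s, 6, 32, 20, 21), (s, 6, 32, 5, 33), (s, 7, 21, 13, 18), (s, 7, 21, 20, 21), (s, 7, 21, 5, 33), (s, 8, 7, 13, 18), (s, 8, 7, 20, 21), (s, 8, 7, 5, 33), (s, 9, 22, 13, 18), (s, 9, 22, 20, 21), (s, 9, 22, 5, 33)}
σ[A ≠ 22]: keep tuples satisfying A ≠ 22 → {(a, 1, 36, 21, 24), (a, 1, 36, 33, 9), (a, 10, 38, 21, 24), (a, 10, 38, 33, 9), (a, 38, 11, 21, 24), (a, 38, 11, 33, 9), (s, 6, 32, 13, 18), (s, 6, 32, 20, 21), (s, 6, 32, 5, 33), (s, 7, 21, 13, 18), (s, 7, 21, 20, 21), (s, 7, 21, 5, 33), (s, 8, 7, 13, 18), (s, 8, 7, 20, 21), (s, 8, 7, 5, 33), (s, 9, 22, 13, 18), (s, 9, 22, 20, 21), (s, 9, 22, 5, 33)}
Keep only column(s) C, D (11 duplicate(s) eliminated): {(1, 36), (10, 38), (38, 11), (6, 32), (7, 21), (8, 7), (9, 22)}

{(1, 36), (10, 38), (38, 11), (6, 32), (7, 21), (8, 7), (9, 22)}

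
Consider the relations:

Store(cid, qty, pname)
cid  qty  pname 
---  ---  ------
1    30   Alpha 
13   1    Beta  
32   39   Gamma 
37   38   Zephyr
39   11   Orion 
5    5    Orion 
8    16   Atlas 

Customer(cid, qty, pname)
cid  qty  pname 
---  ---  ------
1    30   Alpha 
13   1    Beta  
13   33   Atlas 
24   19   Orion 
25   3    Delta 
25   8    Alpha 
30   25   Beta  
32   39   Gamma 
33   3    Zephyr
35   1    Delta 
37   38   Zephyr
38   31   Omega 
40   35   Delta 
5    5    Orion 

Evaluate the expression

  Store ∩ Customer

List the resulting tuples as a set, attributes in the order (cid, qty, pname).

{(1, 30, Alpha), (13, 1, Beta), (32, 39, Gamma), (37, 38, Zephyr), (5, 5, Orion)}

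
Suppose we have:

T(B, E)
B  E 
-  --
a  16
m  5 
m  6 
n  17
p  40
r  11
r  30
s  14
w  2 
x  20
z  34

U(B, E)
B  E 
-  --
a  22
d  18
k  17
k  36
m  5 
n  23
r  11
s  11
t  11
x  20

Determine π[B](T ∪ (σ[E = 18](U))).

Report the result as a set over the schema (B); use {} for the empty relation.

{a, d, m, n, p, r, s, w, x, z}

Filtering on E = 18 leaves {(d, 18)}.
Union: {(a, 16), (m, 5), (m, 6), (n, 17), (p, 40), (r, 11), (r, 30), (s, 14), (w, 2), (x, 20), (z, 34)} with {(d, 18)} → {(a, 16), (d, 18), (m, 5), (m, 6), (n, 17), (p, 40), (r, 11), (r, 30), (s, 14), (w, 2), (x, 20), (z, 34)}
π_{B} gives {a, d, m, n, p, r, s, w, x, z} (2 duplicate(s) eliminated).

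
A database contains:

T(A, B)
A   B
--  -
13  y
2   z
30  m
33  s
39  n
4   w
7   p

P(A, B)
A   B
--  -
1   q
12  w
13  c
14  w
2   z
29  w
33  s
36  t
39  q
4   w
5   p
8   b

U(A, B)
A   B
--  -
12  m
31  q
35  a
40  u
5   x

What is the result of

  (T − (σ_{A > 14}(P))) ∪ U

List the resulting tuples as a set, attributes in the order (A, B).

Apply σ_{A > 14}; surviving tuples: {(29, w), (33, s), (36, t), (39, q)}
Set difference of the two operands is {(13, y), (2, z), (30, m), (39, n), (4, w), (7, p)}.
Set union of the two operands is {(12, m), (13, y), (2, z), (30, m), (31, q), (35, a), (39, n), (4, w), (40, u), (5, x), (7, p)}.

{(12, m), (13, y), (2, z), (30, m), (31, q), (35, a), (39, n), (4, w), (40, u), (5, x), (7, p)}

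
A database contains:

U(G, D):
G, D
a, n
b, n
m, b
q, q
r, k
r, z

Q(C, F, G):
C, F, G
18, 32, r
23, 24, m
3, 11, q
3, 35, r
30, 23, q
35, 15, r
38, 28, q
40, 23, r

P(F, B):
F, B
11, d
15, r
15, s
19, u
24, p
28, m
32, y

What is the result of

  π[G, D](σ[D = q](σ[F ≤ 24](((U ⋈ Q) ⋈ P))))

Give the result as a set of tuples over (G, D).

{(q, q)}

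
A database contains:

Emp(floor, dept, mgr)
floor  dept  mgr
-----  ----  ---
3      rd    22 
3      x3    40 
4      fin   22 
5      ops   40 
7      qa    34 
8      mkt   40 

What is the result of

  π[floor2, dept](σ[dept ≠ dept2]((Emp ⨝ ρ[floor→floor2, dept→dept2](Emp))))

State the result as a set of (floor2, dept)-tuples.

ρ[floor→floor2, dept→dept2]: schema becomes (floor2, dept2, mgr); tuples unchanged.
Joining Emp and ρ[floor→floor2, dept→dept2](Emp) on mgr yields {(3, rd, 22, 3, rd), (3, rd, 22, 4, fin), (3, x3, 40, 3, x3), (3, x3, 40, 5, ops), (3, x3, 40, 8, mkt), (4, fin, 22, 3, rd), (4, fin, 22, 4, fin), (5, ops, 40, 3, x3), (5, ops, 40, 5, ops), (5, ops, 40, 8, mkt), (7, qa, 34, 7, qa), (8, mkt, 40, 3, x3), (8, mkt, 40, 5, ops), (8, mkt, 40, 8, mkt)}.
Apply σ_{dept ≠ dept2}; surviving tuples: {(3, rd, 22, 4, fin), (3, x3, 40, 5, ops), (3, x3, 40, 8, mkt), (4, fin, 22, 3, rd), (5, ops, 40, 3, x3), (5, ops, 40, 8, mkt), (8, mkt, 40, 3, x3), (8, mkt, 40, 5, ops)}
π_{floor2, dept} gives {(3, fin), (3, mkt), (3, ops), (4, rd), (5, mkt), (5, x3), (8, ops), (8, x3)}.

{(3, fin), (3, mkt), (3, ops), (4, rd), (5, mkt), (5, x3), (8, ops), (8, x3)}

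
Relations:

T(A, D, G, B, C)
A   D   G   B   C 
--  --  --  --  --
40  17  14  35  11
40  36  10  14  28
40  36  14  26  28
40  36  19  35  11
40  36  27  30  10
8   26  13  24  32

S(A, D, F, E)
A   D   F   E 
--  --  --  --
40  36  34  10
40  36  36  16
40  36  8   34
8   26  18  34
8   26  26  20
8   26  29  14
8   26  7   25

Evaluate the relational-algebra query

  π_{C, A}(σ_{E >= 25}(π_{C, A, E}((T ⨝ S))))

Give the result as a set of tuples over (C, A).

{(10, 40), (11, 40), (28, 40), (32, 8)}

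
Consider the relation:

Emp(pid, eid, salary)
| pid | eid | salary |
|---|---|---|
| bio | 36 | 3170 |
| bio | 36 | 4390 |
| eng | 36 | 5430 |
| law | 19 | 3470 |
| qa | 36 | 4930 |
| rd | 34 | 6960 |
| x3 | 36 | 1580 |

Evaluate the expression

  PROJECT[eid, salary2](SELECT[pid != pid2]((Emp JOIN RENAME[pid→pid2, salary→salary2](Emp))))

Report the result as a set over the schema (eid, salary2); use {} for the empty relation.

{(36, 1580), (36, 3170), (36, 4390), (36, 4930), (36, 5430)}

ρ[pid→pid2, salary→salary2]: schema becomes (pid2, eid, salary2); tuples unchanged.
Natural join on eid: {(bio, 36, 3170, bio, 3170), (bio, 36, 3170, bio, 4390), (bio, 36, 3170, eng, 5430), (bio, 36, 3170, qa, 4930), (bio, 36, 3170, x3, 1580), (bio, 36, 4390, bio, 3170), (bio, 36, 4390, bio, 4390), (bio, 36, 4390, eng, 5430), (bio, 36, 4390, qa, 4930), (bio, 36, 4390, x3, 1580), (eng, 36, 5430, bio, 3170), (eng, 36, 5430, bio, 4390), (eng, 36, 5430, eng, 5430), (eng, 36, 5430, qa, 4930), (eng, 36, 5430, x3, 1580), (law, 19, 3470, law, 3470), (qa, 36, 4930, bio, 3170), (qa, 36, 4930, bio, 4390), (qa, 36, 4930, eng, 5430), (qa, 36, 4930, qa, 4930), (qa, 36, 4930, x3, 1580), (rd, 34, 6960, rd, 6960), (x3, 36, 1580, bio, 3170), (x3, 36, 1580, bio, 4390), (x3, 36, 1580, eng, 5430), (x3, 36, 1580, qa, 4930), (x3, 36, 1580, x3, 1580)}
Filtering on pid != pid2 leaves {(bio, 36, 3170, eng, 5430), (bio, 36, 3170, qa, 4930), (bio, 36, 3170, x3, 1580), (bio, 36, 4390, eng, 5430), (bio, 36, 4390, qa, 4930), (bio, 36, 4390, x3, 1580), (eng, 36, 5430, bio, 3170), (eng, 36, 5430, bio, 4390), (eng, 36, 5430, qa, 4930), (eng, 36, 5430, x3, 1580), (qa, 36, 4930, bio, 3170), (qa, 36, 4930, bio, 4390), (qa, 36, 4930, eng, 5430), (qa, 36, 4930, x3, 1580), (x3, 36, 1580, bio, 3170), (x3, 36, 1580, bio, 4390), (x3, 36, 1580, eng, 5430), (x3, 36, 1580, qa, 4930)}.
π_{eid, salary2} gives {(36, 1580), (36, 3170), (36, 4390), (36, 4930), (36, 5430)} (13 duplicate(s) eliminated).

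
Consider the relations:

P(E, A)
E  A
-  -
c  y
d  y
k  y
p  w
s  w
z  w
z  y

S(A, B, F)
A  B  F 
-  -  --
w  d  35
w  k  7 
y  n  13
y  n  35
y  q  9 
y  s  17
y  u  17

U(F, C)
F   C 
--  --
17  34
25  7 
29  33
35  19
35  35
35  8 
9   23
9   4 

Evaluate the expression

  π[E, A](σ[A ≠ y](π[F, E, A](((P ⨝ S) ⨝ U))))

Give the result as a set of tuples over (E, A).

P ⋈ S (natural join on A): {(c, y, n, 13), (c, y, n, 35), (c, y, q, 9), (c, y, s, 17), (c, y, u, 17), (d, y, n, 13), (d, y, n, 35), (d, y, q, 9), (d, y, s, 17), (d, y, u, 17), (k, y, n, 13), (k, y, n, 35), (k, y, q, 9), (k, y, s, 17), (k, y, u, 17), (p, w, d, 35), (p, w, k, 7), (s, w, d, 35), (s, w, k, 7), (z, w, d, 35), (z, w, k, 7), (z, y, n, 13), (z, y, n, 35), (z, y, q, 9), (z, y, s, 17), (z, y, u, 17)}
(P ⨝ S) ⋈ U (natural join on F): {(c, y, n, 35, 19), (c, y, n, 35, 35), (c, y, n, 35, 8), (c, y, q, 9, 23), (c, y, q, 9, 4), (c, y, s, 17, 34), (c, y, u, 17, 34), (d, y, n, 35, 19), (d, y, n, 35, 35), (d, y, n, 35, 8), (d, y, q, 9, 23), (d, y, q, 9, 4), (d, y, s, 17, 34), (d, y, u, 17, 34), (k, y, n, 35, 19), (k, y, n, 35, 35), (k, y, n, 35, 8), (k, y, q, 9, 23), (k, y, q, 9, 4), (k, y, s, 17, 34), (k, y, u, 17, 34), (p, w, d, 35, 19), (p, w, d, 35, 35), (p, w, d, 35, 8), (s, w, d, 35, 19), (s, w, d, 35, 35), (s, w, d, 35, 8), (z, w, d, 35, 19), (z, w, d, 35, 35), (z, w, d, 35, 8), (z, y, n, 35, 19), (z, y, n, 35, 35), (z, y, n, 35, 8), (z, y, q, 9, 23), (z, y, q, 9, 4), (z, y, s, 17, 34), (z, y, u, 17, 34)}
Keep only column(s) F, E, A (22 duplicate(s) eliminated): {(17, c, y), (17, d, y), (17, k, y), (17, z, y), (35, c, y), (35, d, y), (35, k, y), (35, p, w), (35, s, w), (35, z, w), (35, z, y), (9, c, y), (9, d, y), (9, k, y), (9, z, y)}
Selection A ≠ y: {(35, p, w), (35, s, w), (35, z, w)}
Keep only column(s) E, A: {(p, w), (s, w), (z, w)}

{(p, w), (s, w), (z, w)}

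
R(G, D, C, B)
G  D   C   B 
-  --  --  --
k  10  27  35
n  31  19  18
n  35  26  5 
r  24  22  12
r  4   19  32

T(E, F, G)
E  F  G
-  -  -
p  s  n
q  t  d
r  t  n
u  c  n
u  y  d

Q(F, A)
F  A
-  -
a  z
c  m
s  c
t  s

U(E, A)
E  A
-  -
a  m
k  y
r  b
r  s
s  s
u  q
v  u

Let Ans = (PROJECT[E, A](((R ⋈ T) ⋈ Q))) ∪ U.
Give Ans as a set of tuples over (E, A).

{(a, m), (k, y), (p, c), (r, b), (r, s), (s, s), (u, m), (u, q), (v, u)}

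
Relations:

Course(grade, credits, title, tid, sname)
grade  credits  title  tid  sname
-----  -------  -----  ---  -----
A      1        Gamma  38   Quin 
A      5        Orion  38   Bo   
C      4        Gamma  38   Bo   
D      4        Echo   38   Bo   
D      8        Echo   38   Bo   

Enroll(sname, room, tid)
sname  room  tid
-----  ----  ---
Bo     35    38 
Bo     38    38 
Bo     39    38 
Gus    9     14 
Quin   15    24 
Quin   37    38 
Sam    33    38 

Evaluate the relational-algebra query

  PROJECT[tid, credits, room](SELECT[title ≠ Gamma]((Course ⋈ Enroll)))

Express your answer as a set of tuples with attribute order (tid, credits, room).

Joining Course and Enroll on tid, sname yields {(A, 1, Gamma, 38, Quin, 37), (A, 5, Orion, 38, Bo, 35), (A, 5, Orion, 38, Bo, 38), (A, 5, Orion, 38, Bo, 39), (C, 4, Gamma, 38, Bo, 35), (C, 4, Gamma, 38, Bo, 38), (C, 4, Gamma, 38, Bo, 39), (D, 4, Echo, 38, Bo, 35), (D, 4, Echo, 38, Bo, 38), (D, 4, Echo, 38, Bo, 39), (D, 8, Echo, 38, Bo, 35), (D, 8, Echo, 38, Bo, 38), (D, 8, Echo, 38, Bo, 39)}.
σ[title ≠ Gamma]: keep tuples satisfying title ≠ Gamma → {(A, 5, Orion, 38, Bo, 35), (A, 5, Orion, 38, Bo, 38), (A, 5, Orion, 38, Bo, 39), (D, 4, Echo, 38, Bo, 35), (D, 4, Echo, 38, Bo, 38), (D, 4, Echo, 38, Bo, 39), (D, 8, Echo, 38, Bo, 35), (D, 8, Echo, 38, Bo, 38), (D, 8, Echo, 38, Bo, 39)}
Keep only column(s) tid, credits, room: {(38, 4, 35), (38, 4, 38), (38, 4, 39), (38, 5, 35), (38, 5, 38), (38, 5, 39), (38, 8, 35), (38, 8, 38), (38, 8, 39)}

{(38, 4, 35), (38, 4, 38), (38, 4, 39), (38, 5, 35), (38, 5, 38), (38, 5, 39), (38, 8, 35), (38, 8, 38), (38, 8, 39)}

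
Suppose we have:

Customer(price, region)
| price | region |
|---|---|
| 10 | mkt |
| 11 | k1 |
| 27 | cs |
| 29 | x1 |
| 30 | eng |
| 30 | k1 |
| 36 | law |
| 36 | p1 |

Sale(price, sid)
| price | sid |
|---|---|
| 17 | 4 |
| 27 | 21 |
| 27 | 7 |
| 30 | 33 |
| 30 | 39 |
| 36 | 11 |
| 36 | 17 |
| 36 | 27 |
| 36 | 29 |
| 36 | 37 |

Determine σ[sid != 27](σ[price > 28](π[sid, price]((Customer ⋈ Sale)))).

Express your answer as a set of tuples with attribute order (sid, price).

{(11, 36), (17, 36), (29, 36), (33, 30), (37, 36), (39, 30)}

Joining Customer and Sale on price yields {(27, cs, 21), (27, cs, 7), (30, eng, 33), (30, eng, 39), (30, k1, 33), (30, k1, 39), (36, law, 11), (36, law, 17), (36, law, 27), (36, law, 29), (36, law, 37), (36, p1, 11), (36, p1, 17), (36, p1, 27), (36, p1, 29), (36, p1, 37)}.
π[sid, price]: project onto (sid, price) (7 duplicate(s) eliminated) → {(11, 36), (17, 36), (21, 27), (27, 36), (29, 36), (33, 30), (37, 36), (39, 30), (7, 27)}
σ[price > 28]: keep tuples satisfying price > 28 → {(11, 36), (17, 36), (27, 36), (29, 36), (33, 30), (37, 36), (39, 30)}
σ[sid != 27]: keep tuples satisfying sid != 27 → {(11, 36), (17, 36), (29, 36), (33, 30), (37, 36), (39, 30)}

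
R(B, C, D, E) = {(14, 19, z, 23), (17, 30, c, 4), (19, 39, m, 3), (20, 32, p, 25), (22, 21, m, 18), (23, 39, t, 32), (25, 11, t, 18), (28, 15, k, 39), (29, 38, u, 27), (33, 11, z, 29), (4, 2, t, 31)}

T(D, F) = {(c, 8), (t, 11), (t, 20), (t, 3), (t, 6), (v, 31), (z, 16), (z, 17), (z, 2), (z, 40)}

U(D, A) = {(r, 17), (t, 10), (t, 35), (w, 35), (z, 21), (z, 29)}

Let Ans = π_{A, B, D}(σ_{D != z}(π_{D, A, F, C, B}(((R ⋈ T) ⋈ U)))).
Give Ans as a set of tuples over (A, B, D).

R ⋈ T (natural join on D): {(14, 19, z, 23, 16), (14, 19, z, 23, 17), (14, 19, z, 23, 2), (14, 19, z, 23, 40), (17, 30, c, 4, 8), (23, 39, t, 32, 11), (23, 39, t, 32, 20), (23, 39, t, 32, 3), (23, 39, t, 32, 6), (25, 11, t, 18, 11), (25, 11, t, 18, 20), (25, 11, t, 18, 3), (25, 11, t, 18, 6), (33, 11, z, 29, 16), (33, 11, z, 29, 17), (33, 11, z, 29, 2), (33, 11, z, 29, 40), (4, 2, t, 31, 11), (4, 2, t, 31, 20), (4, 2, t, 31, 3), (4, 2, t, 31, 6)}
(R ⋈ T) ⋈ U (natural join on D): {(14, 19, z, 23, 16, 21), (14, 19, z, 23, 16, 29), (14, 19, z, 23, 17, 21), (14, 19, z, 23, 17, 29), (14, 19, z, 23, 2, 21), (14, 19, z, 23, 2, 29), (14, 19, z, 23, 40, 21), (14, 19, z, 23, 40, 29), (23, 39, t, 32, 11, 10), (23, 39, t, 32, 11, 35), (23, 39, t, 32, 20, 10), (23, 39, t, 32, 20, 35), (23, 39, t, 32, 3, 10), (23, 39, t, 32, 3, 35), (23, 39, t, 32, 6, 10), (23, 39, t, 32, 6, 35), (25, 11, t, 18, 11, 10), (25, 11, t, 18, 11, 35), (25, 11, t, 18, 20, 10), (25, 11, t, 18, 20, 35), (25, 11, t, 18, 3, 10), (25, 11, t, 18, 3, 35), (25, 11, t, 18, 6, 10), (25, 11, t, 18, 6, 35), (33, 11, z, 29, 16, 21), (33, 11, z, 29, 16, 29), (33, 11, z, 29, 17, 21), (33, 11, z, 29, 17, 29), (33, 11, z, 29, 2, 21), (33, 11, z, 29, 2, 29), (33, 11, z, 29, 40, 21), (33, 11, z, 29, 40, 29), (4, 2, t, 31, 11, 10), (4, 2, t, 31, 11, 35), (4, 2, t, 31, 20, 10), (4, 2, t, 31, 20, 35), (4, 2, t, 31, 3, 10), (4, 2, t, 31, 3, 35), (4, 2, t, 31, 6, 10), (4, 2, t, 31, 6, 35)}
π_{D, A, F, C, B} gives {(t, 10, 11, 11, 25), (t, 10, 11, 2, 4), (t, 10, 11, 39, 23), (t, 10, 20, 11, 25), (t, 10, 20, 2, 4), (t, 10, 20, 39, 23), (t, 10, 3, 11, 25), (t, 10, 3, 2, 4), (t, 10, 3, 39, 23), (t, 10, 6, 11, 25), (t, 10, 6, 2, 4), (t, 10, 6, 39, 23), (t, 35, 11, 11, 25), (t, 35, 11, 2, 4), (t, 35, 11, 39, 23), (t, 35, 20, 11, 25), (t, 35, 20, 2, 4), (t, 35, 20, 39, 23), (t, 35, 3, 11, 25), (t, 35, 3, 2, 4), (t, 35, 3, 39, 23), (t, 35, 6, 11, 25), (t, 35, 6, 2, 4), (t, 35, 6, 39, 23), (z, 21, 16, 11, 33), (z, 21, 16, 19, 14), (z, 21, 17, 11, 33), (z, 21, 17, 19, 14), (z, 21, 2, 11, 33), (z, 21, 2, 19, 14), (z, 21, 40, 11, 33), (z, 21, 40, 19, 14), (z, 29, 16, 11, 33), (z, 29, 16, 19, 14), (z, 29, 17, 11, 33), (z, 29, 17, 19, 14), (z, 29, 2, 11, 33), (z, 29, 2, 19, 14), (z, 29, 40, 11, 33), (z, 29, 40, 19, 14)}.
Filtering on D != z leaves {(t, 10, 11, 11, 25), (t, 10, 11, 2, 4), (t, 10, 11, 39, 23), (t, 10, 20, 11, 25), (t, 10, 20, 2, 4), (t, 10, 20, 39, 23), (t, 10, 3, 11, 25), (t, 10, 3, 2, 4), (t, 10, 3, 39, 23), (t, 10, 6, 11, 25), (t, 10, 6, 2, 4), (t, 10, 6, 39, 23), (t, 35, 11, 11, 25), (t, 35, 11, 2, 4), (t, 35, 11, 39, 23), (t, 35, 20, 11, 25), (t, 35, 20, 2, 4), (t, 35, 20, 39, 23), (t, 35, 3, 11, 25), (t, 35, 3, 2, 4), (t, 35, 3, 39, 23), (t, 35, 6, 11, 25), (t, 35, 6, 2, 4), (t, 35, 6, 39, 23)}.
π_{A, B, D} gives {(10, 23, t), (10, 25, t), (10, 4, t), (35, 23, t), (35, 25, t), (35, 4, t)} (18 duplicate(s) eliminated).

{(10, 23, t), (10, 25, t), (10, 4, t), (35, 23, t), (35, 25, t), (35, 4, t)}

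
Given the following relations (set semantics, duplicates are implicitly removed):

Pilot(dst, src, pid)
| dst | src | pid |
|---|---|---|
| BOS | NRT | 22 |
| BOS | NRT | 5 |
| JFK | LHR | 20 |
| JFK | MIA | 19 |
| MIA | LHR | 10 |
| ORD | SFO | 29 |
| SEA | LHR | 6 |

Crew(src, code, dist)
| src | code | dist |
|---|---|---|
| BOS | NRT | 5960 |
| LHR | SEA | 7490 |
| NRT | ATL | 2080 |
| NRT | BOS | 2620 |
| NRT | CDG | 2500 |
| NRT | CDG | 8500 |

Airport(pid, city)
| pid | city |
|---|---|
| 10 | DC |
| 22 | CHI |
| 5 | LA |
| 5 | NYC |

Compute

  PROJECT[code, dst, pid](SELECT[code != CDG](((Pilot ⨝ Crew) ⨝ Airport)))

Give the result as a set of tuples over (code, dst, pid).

Pilot ⋈ Crew (natural join on src): {(BOS, NRT, 22, ATL, 2080), (BOS, NRT, 22, BOS, 2620), (BOS, NRT, 22, CDG, 2500), (BOS, NRT, 22, CDG, 8500), (BOS, NRT, 5, ATL, 2080), (BOS, NRT, 5, BOS, 2620), (BOS, NRT, 5, CDG, 2500), (BOS, NRT, 5, CDG, 8500), (JFK, LHR, 20, SEA, 7490), (MIA, LHR, 10, SEA, 7490), (SEA, LHR, 6, SEA, 7490)}
(Pilot ⨝ Crew) ⋈ Airport (natural join on pid): {(BOS, NRT, 22, ATL, 2080, CHI), (BOS, NRT, 22, BOS, 2620, CHI), (BOS, NRT, 22, CDG, 2500, CHI), (BOS, NRT, 22, CDG, 8500, CHI), (BOS, NRT, 5, ATL, 2080, LA), (BOS, NRT, 5, ATL, 2080, NYC), (BOS, NRT, 5, BOS, 2620, LA), (BOS, NRT, 5, BOS, 2620, NYC), (BOS, NRT, 5, CDG, 2500, LA), (BOS, NRT, 5, CDG, 2500, NYC), (BOS, NRT, 5, CDG, 8500, LA), (BOS, NRT, 5, CDG, 8500, NYC), (MIA, LHR, 10, SEA, 7490, DC)}
σ[code != CDG]: keep tuples satisfying code != CDG → {(BOS, NRT, 22, ATL, 2080, CHI), (BOS, NRT, 22, BOS, 2620, CHI), (BOS, NRT, 5, ATL, 2080, LA), (BOS, NRT, 5, ATL, 2080, NYC), (BOS, NRT, 5, BOS, 2620, LA), (BOS, NRT, 5, BOS, 2620, NYC), (MIA, LHR, 10, SEA, 7490, DC)}
Keep only column(s) code, dst, pid (2 duplicate(s) eliminated): {(ATL, BOS, 22), (ATL, BOS, 5), (BOS, BOS, 22), (BOS, BOS, 5), (SEA, MIA, 10)}

{(ATL, BOS, 22), (ATL, BOS, 5), (BOS, BOS, 22), (BOS, BOS, 5), (SEA, MIA, 10)}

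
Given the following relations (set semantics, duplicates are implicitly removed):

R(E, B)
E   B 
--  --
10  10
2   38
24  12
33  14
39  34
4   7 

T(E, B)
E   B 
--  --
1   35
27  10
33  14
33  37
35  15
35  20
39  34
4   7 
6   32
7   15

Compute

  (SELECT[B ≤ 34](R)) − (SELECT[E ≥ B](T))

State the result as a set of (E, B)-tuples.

σ[B ≤ 34]: keep tuples satisfying B ≤ 34 → {(10, 10), (24, 12), (33, 14), (39, 34), (4, 7)}
σ[E ≥ B]: keep tuples satisfying E ≥ B → {(27, 10), (33, 14), (35, 15), (35, 20), (39, 34)}
Set difference of the two operands is {(10, 10), (24, 12), (4, 7)}.

{(10, 10), (24, 12), (4, 7)}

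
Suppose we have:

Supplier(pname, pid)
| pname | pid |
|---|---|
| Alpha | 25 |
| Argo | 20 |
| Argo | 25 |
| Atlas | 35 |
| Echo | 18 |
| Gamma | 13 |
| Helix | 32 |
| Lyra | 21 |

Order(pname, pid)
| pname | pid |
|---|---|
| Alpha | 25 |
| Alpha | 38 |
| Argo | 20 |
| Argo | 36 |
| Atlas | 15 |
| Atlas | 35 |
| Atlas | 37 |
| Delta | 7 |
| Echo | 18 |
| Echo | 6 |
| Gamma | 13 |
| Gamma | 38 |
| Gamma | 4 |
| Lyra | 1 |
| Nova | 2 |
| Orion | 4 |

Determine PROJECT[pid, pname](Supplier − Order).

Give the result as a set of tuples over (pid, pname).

{(21, Lyra), (25, Argo), (32, Helix)}

Set difference of the two operands is {(Argo, 25), (Helix, 32), (Lyra, 21)}.
Projecting to pid, pname: {(21, Lyra), (25, Argo), (32, Helix)}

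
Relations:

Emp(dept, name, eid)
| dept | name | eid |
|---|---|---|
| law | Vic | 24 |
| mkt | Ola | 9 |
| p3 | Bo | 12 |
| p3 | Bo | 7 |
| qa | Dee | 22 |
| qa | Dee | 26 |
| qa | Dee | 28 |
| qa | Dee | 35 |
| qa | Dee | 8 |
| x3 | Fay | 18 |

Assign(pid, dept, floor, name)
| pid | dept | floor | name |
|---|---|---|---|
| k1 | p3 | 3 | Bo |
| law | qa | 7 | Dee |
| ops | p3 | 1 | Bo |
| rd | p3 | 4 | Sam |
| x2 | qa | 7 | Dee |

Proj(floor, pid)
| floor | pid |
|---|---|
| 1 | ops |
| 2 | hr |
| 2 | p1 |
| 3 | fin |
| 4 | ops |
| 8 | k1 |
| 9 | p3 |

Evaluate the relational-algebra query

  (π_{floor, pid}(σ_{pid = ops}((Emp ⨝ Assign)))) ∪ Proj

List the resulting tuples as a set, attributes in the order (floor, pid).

Joining Emp and Assign on dept, name yields {(p3, Bo, 12, k1, 3), (p3, Bo, 12, ops, 1), (p3, Bo, 7, k1, 3), (p3, Bo, 7, ops, 1), (qa, Dee, 22, law, 7), (qa, Dee, 22, x2, 7), (qa, Dee, 26, law, 7), (qa, Dee, 26, x2, 7), (qa, Dee, 28, law, 7), (qa, Dee, 28, x2, 7), (qa, Dee, 35, law, 7), (qa, Dee, 35, x2, 7), (qa, Dee, 8, law, 7), (qa, Dee, 8, x2, 7)}.
Filtering on pid = ops leaves {(p3, Bo, 12, ops, 1), (p3, Bo, 7, ops, 1)}.
π_{floor, pid} gives {(1, ops)} (1 duplicate(s) eliminated).
Set union of the two operands is {(1, ops), (2, hr), (2, p1), (3, fin), (4, ops), (8, k1), (9, p3)}.

{(1, ops), (2, hr), (2, p1), (3, fin), (4, ops), (8, k1), (9, p3)}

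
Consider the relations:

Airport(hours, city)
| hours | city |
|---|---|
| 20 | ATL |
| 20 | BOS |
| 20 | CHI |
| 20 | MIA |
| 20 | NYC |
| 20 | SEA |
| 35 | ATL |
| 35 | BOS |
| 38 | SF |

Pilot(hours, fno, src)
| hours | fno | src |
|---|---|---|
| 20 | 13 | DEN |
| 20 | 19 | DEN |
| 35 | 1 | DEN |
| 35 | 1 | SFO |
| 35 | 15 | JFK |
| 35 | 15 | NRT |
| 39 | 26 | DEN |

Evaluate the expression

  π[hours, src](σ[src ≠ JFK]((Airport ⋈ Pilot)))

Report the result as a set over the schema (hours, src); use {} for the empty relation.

{(20, DEN), (35, DEN), (35, NRT), (35, SFO)}

Joining Airport and Pilot on hours yields {(20, ATL, 13, DEN), (20, ATL, 19, DEN), (20, BOS, 13, DEN), (20, BOS, 19, DEN), (20, CHI, 13, DEN), (20, CHI, 19, DEN), (20, MIA, 13, DEN), (20, MIA, 19, DEN), (20, NYC, 13, DEN), (20, NYC, 19, DEN), (20, SEA, 13, DEN), (20, SEA, 19, DEN), (35, ATL, 1, DEN), (35, ATL, 1, SFO), (35, ATL, 15, JFK), (35, ATL, 15, NRT), (35, BOS, 1, DEN), (35, BOS, 1, SFO), (35, BOS, 15, JFK), (35, BOS, 15, NRT)}.
Selection src ≠ JFK: {(20, ATL, 13, DEN), (20, ATL, 19, DEN), (20, BOS, 13, DEN), (20, BOS, 19, DEN), (20, CHI, 13, DEN), (20, CHI, 19, DEN), (20, MIA, 13, DEN), (20, MIA, 19, DEN), (20, NYC, 13, DEN), (20, NYC, 19, DEN), (20, SEA, 13, DEN), (20, SEA, 19, DEN), (35, ATL, 1, DEN), (35, ATL, 1, SFO), (35, ATL, 15, NRT), (35, BOS, 1, DEN), (35, BOS, 1, SFO), (35, BOS, 15, NRT)}
π[hours, src]: project onto (hours, src) (14 duplicate(s) eliminated) → {(20, DEN), (35, DEN), (35, NRT), (35, SFO)}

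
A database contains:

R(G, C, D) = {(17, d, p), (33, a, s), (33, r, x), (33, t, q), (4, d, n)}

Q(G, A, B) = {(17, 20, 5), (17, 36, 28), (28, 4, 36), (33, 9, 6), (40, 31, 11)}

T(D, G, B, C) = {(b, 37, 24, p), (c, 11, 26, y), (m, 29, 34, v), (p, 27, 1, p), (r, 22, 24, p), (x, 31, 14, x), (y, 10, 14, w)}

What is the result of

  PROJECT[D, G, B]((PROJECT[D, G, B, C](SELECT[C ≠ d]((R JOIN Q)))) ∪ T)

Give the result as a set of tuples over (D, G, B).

Joining R and Q on G yields {(17, d, p, 20, 5), (17, d, p, 36, 28), (33, a, s, 9, 6), (33, r, x, 9, 6), (33, t, q, 9, 6)}.
Selection C ≠ d: {(33, a, s, 9, 6), (33, r, x, 9, 6), (33, t, q, 9, 6)}
Keep only column(s) D, G, B, C: {(q, 33, 6, t), (s, 33, 6, a), (x, 33, 6, r)}
Set union of the two operands is {(b, 37, 24, p), (c, 11, 26, y), (m, 29, 34, v), (p, 27, 1, p), (q, 33, 6, t), (r, 22, 24, p), (s, 33, 6, a), (x, 31, 14, x), (x, 33, 6, r), (y, 10, 14, w)}.
Keep only column(s) D, G, B: {(b, 37, 24), (c, 11, 26), (m, 29, 34), (p, 27, 1), (q, 33, 6), (r, 22, 24), (s, 33, 6), (x, 31, 14), (x, 33, 6), (y, 10, 14)}

{(b, 37, 24), (c, 11, 26), (m, 29, 34), (p, 27, 1), (q, 33, 6), (r, 22, 24), (s, 33, 6), (x, 31, 14), (x, 33, 6), (y, 10, 14)}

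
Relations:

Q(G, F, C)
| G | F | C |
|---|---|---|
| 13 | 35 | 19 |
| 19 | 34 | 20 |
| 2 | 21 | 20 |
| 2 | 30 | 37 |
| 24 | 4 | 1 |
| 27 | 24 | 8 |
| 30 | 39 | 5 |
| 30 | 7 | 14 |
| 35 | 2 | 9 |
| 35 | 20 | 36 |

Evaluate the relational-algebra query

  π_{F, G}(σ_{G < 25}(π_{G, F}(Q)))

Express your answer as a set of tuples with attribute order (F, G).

π_{G, F} gives {(13, 35), (19, 34), (2, 21), (2, 30), (24, 4), (27, 24), (30, 39), (30, 7), (35, 2), (35, 20)}.
Filtering on G < 25 leaves {(13, 35), (19, 34), (2, 21), (2, 30), (24, 4)}.
π_{F, G} gives {(21, 2), (30, 2), (34, 19), (35, 13), (4, 24)}.

{(21, 2), (30, 2), (34, 19), (35, 13), (4, 24)}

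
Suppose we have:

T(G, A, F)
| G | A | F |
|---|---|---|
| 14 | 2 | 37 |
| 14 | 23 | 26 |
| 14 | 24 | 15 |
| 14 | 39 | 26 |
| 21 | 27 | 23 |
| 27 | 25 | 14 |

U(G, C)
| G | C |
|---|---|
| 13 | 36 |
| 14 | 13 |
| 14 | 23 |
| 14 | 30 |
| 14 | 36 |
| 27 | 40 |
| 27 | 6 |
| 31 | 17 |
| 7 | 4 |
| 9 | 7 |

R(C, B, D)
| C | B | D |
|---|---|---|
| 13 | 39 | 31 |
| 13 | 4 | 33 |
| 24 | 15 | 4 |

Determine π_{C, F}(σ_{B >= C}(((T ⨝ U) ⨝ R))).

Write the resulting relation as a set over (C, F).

{(13, 15), (13, 26), (13, 37)}

Joining T and U on G yields {(14, 2, 37, 13), (14, 2, 37, 23), (14, 2, 37, 30), (14, 2, 37, 36), (14, 23, 26, 13), (14, 23, 26, 23), (14, 23, 26, 30), (14, 23, 26, 36), (14, 24, 15, 13), (14, 24, 15, 23), (14, 24, 15, 30), (14, 24, 15, 36), (14, 39, 26, 13), (14, 39, 26, 23), (14, 39, 26, 30), (14, 39, 26, 36), (27, 25, 14, 40), (27, 25, 14, 6)}.
Joining (T ⨝ U) and R on C yields {(14, 2, 37, 13, 39, 31), (14, 2, 37, 13, 4, 33), (14, 23, 26, 13, 39, 31), (14, 23, 26, 13, 4, 33), (14, 24, 15, 13, 39, 31), (14, 24, 15, 13, 4, 33), (14, 39, 26, 13, 39, 31), (14, 39, 26, 13, 4, 33)}.
σ[B >= C]: keep tuples satisfying B >= C → {(14, 2, 37, 13, 39, 31), (14, 23, 26, 13, 39, 31), (14, 24, 15, 13, 39, 31), (14, 39, 26, 13, 39, 31)}
π[C, F]: project onto (C, F) (1 duplicate(s) eliminated) → {(13, 15), (13, 26), (13, 37)}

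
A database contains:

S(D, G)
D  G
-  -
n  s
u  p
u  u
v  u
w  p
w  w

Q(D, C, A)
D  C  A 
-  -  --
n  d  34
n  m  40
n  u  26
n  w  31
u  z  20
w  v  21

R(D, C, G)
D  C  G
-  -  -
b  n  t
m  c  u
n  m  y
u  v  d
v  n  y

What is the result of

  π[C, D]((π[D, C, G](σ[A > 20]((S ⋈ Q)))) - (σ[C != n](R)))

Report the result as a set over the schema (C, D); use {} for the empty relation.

{(d, n), (m, n), (u, n), (v, w), (w, n)}

Joining S and Q on D yields {(n, s, d, 34), (n, s, m, 40), (n, s, u, 26), (n, s, w, 31), (u, p, z, 20), (u, u, z, 20), (w, p, v, 21), (w, w, v, 21)}.
σ[A > 20]: keep tuples satisfying A > 20 → {(n, s, d, 34), (n, s, m, 40), (n, s, u, 26), (n, s, w, 31), (w, p, v, 21), (w, w, v, 21)}
Keep only column(s) D, C, G: {(n, d, s), (n, m, s), (n, u, s), (n, w, s), (w, v, p), (w, v, w)}
σ[C != n]: keep tuples satisfying C != n → {(m, c, u), (n, m, y), (u, v, d)}
Set difference of the two operands is {(n, d, s), (n, m, s), (n, u, s), (n, w, s), (w, v, p), (w, v, w)}.
Keep only column(s) C, D (1 duplicate(s) eliminated): {(d, n), (m, n), (u, n), (v, w), (w, n)}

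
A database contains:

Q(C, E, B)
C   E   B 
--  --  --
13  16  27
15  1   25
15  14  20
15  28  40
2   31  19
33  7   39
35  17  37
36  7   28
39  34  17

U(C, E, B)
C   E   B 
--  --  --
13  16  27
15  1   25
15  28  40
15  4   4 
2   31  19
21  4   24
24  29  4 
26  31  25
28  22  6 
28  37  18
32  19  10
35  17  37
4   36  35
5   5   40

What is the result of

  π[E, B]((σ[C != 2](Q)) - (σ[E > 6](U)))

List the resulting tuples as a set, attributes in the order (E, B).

{(1, 25), (14, 20), (34, 17), (7, 28), (7, 39)}

Filtering on C != 2 leaves {(13, 16, 27), (15, 1, 25), (15, 14, 20), (15, 28, 40), (33, 7, 39), (35, 17, 37), (36, 7, 28), (39, 34, 17)}.
Filtering on E > 6 leaves {(13, 16, 27), (15, 28, 40), (2, 31, 19), (24, 29, 4), (26, 31, 25), (28, 22, 6), (28, 37, 18), (32, 19, 10), (35, 17, 37), (4, 36, 35)}.
Taking the difference: {(15, 1, 25), (15, 14, 20), (33, 7, 39), (36, 7, 28), (39, 34, 17)}
Projecting to E, B: {(1, 25), (14, 20), (34, 17), (7, 28), (7, 39)}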